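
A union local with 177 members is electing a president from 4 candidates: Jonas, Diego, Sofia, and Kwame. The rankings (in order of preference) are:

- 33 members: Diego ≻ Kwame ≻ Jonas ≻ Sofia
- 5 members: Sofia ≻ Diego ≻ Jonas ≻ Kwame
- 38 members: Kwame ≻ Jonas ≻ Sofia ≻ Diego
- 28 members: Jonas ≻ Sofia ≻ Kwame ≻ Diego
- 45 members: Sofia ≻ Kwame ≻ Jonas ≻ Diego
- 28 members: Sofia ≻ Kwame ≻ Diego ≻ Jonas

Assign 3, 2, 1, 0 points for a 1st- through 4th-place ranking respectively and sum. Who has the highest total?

Kwame

Jonas: 33·1 + 5·1 + 38·2 + 28·3 + 45·1 + 28·0 = 243
Diego: 33·3 + 5·2 + 38·0 + 28·0 + 45·0 + 28·1 = 137
Sofia: 33·0 + 5·3 + 38·1 + 28·2 + 45·3 + 28·3 = 328
Kwame: 33·2 + 5·0 + 38·3 + 28·1 + 45·2 + 28·2 = 354
Kwame has the highest Borda score (354).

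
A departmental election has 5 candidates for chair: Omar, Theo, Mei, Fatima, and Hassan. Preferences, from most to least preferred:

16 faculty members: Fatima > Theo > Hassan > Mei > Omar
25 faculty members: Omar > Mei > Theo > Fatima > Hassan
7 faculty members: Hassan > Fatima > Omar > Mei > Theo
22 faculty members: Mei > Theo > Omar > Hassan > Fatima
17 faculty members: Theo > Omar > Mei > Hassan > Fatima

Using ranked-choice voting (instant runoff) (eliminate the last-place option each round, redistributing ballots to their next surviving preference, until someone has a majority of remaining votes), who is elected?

Omar

Round 1: Omar 25, Theo 17, Mei 22, Fatima 16, Hassan 7. Eliminate Hassan.
Round 2: Omar 25, Theo 17, Mei 22, Fatima 23. Eliminate Theo.
Round 3: Omar 42, Mei 22, Fatima 23. Eliminate Mei.
Round 4: Omar 64, Fatima 23. Omar has a majority.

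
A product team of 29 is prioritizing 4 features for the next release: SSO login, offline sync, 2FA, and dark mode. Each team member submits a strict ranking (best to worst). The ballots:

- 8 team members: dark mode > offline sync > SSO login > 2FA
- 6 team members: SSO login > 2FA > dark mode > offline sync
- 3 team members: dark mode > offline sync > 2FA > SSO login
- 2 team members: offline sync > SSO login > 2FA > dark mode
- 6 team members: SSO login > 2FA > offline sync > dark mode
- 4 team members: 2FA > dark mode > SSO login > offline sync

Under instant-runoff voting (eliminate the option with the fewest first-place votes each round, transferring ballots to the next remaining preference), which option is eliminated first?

Round 1: SSO login 12, offline sync 2, 2FA 4, dark mode 11. Eliminate offline sync.

offline sync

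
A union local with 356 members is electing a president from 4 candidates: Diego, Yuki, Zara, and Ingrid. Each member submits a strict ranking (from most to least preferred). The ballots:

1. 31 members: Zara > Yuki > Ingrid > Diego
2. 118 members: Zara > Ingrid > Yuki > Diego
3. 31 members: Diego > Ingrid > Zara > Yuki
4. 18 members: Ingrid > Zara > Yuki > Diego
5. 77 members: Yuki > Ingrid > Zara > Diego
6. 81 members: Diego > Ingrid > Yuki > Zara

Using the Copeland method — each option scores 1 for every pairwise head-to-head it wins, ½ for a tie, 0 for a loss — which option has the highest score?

Ingrid

Diego: loses to Yuki, Zara, and Ingrid → score 0.
Yuki: beats Diego; loses to Zara and Ingrid → score 1.
Zara: beats Diego and Yuki; loses to Ingrid → score 2.
Ingrid: beats Diego, Yuki, and Zara → score 3.
Ingrid has the best pairwise record.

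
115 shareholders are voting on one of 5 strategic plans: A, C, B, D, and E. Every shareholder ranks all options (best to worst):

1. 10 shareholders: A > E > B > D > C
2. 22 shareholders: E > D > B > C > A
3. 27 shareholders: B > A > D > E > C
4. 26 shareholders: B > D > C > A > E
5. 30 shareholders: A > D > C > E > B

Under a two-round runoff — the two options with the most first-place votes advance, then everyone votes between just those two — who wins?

Round 1 first-place votes: A 40, C 0, B 53, D 0, E 22.
B and A advance.
Runoff: B is preferred to A by 75 voters; A by 40.
B wins the runoff.

B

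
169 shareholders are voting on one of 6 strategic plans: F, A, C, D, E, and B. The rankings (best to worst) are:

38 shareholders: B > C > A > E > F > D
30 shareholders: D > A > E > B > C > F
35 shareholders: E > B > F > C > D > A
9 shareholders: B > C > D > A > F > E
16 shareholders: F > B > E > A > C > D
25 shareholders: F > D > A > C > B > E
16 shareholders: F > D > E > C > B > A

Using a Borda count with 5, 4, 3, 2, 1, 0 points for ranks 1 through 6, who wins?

B

F: 38·1 + 30·0 + 35·3 + 9·1 + 16·5 + 25·5 + 16·5 = 437
A: 38·3 + 30·4 + 35·0 + 9·2 + 16·2 + 25·3 + 16·0 = 359
C: 38·4 + 30·1 + 35·2 + 9·4 + 16·1 + 25·2 + 16·2 = 386
D: 38·0 + 30·5 + 35·1 + 9·3 + 16·0 + 25·4 + 16·4 = 376
E: 38·2 + 30·3 + 35·5 + 9·0 + 16·3 + 25·0 + 16·3 = 437
B: 38·5 + 30·2 + 35·4 + 9·5 + 16·4 + 25·1 + 16·1 = 540
B has the highest Borda score (540).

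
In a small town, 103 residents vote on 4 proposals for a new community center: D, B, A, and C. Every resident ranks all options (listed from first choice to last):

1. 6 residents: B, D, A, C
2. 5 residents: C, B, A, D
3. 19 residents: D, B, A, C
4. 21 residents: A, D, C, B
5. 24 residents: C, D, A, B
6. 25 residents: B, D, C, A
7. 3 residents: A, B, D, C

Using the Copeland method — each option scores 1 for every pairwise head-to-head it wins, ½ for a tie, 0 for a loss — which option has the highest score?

D

D: beats B, A, and C → score 3.
B: beats A and C; loses to D → score 2.
A: loses to D, B, and C → score 0.
C: beats A; loses to D and B → score 1.
D has the best pairwise record.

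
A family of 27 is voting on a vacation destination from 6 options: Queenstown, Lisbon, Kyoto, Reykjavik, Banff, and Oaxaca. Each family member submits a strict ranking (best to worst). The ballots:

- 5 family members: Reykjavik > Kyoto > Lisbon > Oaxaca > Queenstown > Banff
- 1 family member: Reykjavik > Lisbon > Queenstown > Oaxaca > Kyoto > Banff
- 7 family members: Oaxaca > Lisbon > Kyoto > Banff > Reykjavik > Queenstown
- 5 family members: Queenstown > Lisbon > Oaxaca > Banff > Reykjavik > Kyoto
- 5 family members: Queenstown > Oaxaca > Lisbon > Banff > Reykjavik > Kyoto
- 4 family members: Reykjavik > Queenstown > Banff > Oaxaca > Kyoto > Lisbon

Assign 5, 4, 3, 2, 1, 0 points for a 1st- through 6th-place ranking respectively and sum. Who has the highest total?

Queenstown: 5·1 + 1·3 + 7·0 + 5·5 + 5·5 + 4·4 = 74
Lisbon: 5·3 + 1·4 + 7·4 + 5·4 + 5·3 + 4·0 = 82
Kyoto: 5·4 + 1·1 + 7·3 + 5·0 + 5·0 + 4·1 = 46
Reykjavik: 5·5 + 1·5 + 7·1 + 5·1 + 5·1 + 4·5 = 67
Banff: 5·0 + 1·0 + 7·2 + 5·2 + 5·2 + 4·3 = 46
Oaxaca: 5·2 + 1·2 + 7·5 + 5·3 + 5·4 + 4·2 = 90
Oaxaca has the highest Borda score (90).

Oaxaca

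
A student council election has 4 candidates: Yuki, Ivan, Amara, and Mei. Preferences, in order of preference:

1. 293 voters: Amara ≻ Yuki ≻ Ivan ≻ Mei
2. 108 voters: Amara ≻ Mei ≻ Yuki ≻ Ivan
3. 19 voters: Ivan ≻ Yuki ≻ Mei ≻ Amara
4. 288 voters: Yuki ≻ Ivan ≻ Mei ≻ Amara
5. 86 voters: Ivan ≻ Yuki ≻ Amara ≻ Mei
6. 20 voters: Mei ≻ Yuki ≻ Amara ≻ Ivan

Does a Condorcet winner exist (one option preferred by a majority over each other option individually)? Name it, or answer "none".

Yuki vs Ivan: 709–105 for Yuki.
Yuki vs Amara: 413–401 for Yuki.
Yuki vs Mei: 686–128 for Yuki.
Yuki beats every other option head-to-head.

Yuki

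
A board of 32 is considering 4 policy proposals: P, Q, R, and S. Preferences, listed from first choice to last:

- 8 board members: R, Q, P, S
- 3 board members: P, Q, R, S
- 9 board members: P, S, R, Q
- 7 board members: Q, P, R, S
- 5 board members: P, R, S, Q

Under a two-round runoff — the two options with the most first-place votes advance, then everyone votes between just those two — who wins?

Round 1 first-place votes: P 17, Q 7, R 8, S 0.
P and R advance.
Runoff: P is preferred to R by 24 voters; R by 8.
P wins the runoff.

P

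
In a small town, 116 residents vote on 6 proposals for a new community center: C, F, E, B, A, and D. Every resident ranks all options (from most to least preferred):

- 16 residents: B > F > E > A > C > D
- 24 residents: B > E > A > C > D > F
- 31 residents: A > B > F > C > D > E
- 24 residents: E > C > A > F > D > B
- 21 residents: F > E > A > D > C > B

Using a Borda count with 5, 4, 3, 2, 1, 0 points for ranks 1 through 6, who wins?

C: 16·1 + 24·2 + 31·2 + 24·4 + 21·1 = 243
F: 16·4 + 24·0 + 31·3 + 24·2 + 21·5 = 310
E: 16·3 + 24·4 + 31·0 + 24·5 + 21·4 = 348
B: 16·5 + 24·5 + 31·4 + 24·0 + 21·0 = 324
A: 16·2 + 24·3 + 31·5 + 24·3 + 21·3 = 394
D: 16·0 + 24·1 + 31·1 + 24·1 + 21·2 = 121
A has the highest Borda score (394).

A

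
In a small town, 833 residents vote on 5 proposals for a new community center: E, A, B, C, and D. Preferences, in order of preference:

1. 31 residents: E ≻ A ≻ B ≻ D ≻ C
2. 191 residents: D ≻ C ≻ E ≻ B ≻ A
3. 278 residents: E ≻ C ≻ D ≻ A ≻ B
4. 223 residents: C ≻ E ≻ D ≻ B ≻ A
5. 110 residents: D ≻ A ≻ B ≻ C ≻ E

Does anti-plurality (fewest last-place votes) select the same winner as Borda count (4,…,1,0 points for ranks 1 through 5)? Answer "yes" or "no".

no

Anti-plurality — last-place votes: E 110, A 414, B 278, C 31, D 0. Winner: D.
Borda — scores: E 2287, A 701, B 696, C 2409, D 2237. Winner: C.
The two methods disagree.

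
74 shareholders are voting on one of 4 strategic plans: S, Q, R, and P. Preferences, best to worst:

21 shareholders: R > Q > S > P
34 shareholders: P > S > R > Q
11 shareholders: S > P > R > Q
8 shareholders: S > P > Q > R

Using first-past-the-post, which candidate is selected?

First-place votes: S 19, Q 0, R 21, P 34.
P has the most first-place votes.

P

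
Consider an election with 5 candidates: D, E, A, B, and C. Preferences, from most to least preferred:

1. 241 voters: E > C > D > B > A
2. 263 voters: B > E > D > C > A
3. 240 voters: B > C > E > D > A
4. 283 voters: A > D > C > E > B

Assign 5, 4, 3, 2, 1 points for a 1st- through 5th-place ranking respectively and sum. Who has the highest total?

D: 241·3 + 263·3 + 240·2 + 283·4 = 3124
E: 241·5 + 263·4 + 240·3 + 283·2 = 3543
A: 241·1 + 263·1 + 240·1 + 283·5 = 2159
B: 241·2 + 263·5 + 240·5 + 283·1 = 3280
C: 241·4 + 263·2 + 240·4 + 283·3 = 3299
E has the highest Borda score (3543).

E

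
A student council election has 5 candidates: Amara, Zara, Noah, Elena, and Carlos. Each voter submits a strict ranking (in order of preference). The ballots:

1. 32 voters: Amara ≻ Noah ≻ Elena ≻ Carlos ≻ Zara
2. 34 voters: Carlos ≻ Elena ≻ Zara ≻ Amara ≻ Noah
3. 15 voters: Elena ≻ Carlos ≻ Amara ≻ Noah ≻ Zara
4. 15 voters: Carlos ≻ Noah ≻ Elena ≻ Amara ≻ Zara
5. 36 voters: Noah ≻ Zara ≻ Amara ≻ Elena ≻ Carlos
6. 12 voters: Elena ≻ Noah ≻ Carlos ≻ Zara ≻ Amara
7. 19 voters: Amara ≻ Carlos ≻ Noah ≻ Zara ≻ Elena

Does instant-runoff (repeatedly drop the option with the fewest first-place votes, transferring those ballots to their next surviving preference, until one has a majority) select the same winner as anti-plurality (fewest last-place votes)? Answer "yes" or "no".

Instant-runoff — R1 Amara 51, Zara 0, Noah 36, Elena 27, Carlos 49 (Zara out); R2 Amara 51, Noah 36, Elena 27, Carlos 49 (Elena out); R3 Amara 51, Noah 48, Carlos 64 (Noah out); R4 Amara 87, Carlos 76 (Amara winner). Winner: Amara.
Anti-plurality — last-place votes: Amara 12, Zara 62, Noah 34, Elena 19, Carlos 36. Winner: Amara.
The two methods agree.

yes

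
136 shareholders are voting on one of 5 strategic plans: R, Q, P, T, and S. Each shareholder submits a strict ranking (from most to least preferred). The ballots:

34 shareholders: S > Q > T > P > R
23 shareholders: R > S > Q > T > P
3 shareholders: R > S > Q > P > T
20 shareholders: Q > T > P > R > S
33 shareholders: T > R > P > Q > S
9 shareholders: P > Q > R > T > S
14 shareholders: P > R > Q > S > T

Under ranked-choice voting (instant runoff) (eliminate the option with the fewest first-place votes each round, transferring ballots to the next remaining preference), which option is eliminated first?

Round 1: R 26, Q 20, P 23, T 33, S 34. Eliminate Q.

Q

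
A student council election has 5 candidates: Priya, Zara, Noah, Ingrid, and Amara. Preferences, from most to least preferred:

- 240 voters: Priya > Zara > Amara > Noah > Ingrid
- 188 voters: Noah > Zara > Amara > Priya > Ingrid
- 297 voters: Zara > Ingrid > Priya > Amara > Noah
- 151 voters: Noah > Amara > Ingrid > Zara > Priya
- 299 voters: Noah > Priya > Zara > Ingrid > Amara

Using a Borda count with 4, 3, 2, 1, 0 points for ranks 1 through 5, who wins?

Priya: 240·4 + 188·1 + 297·2 + 151·0 + 299·3 = 2639
Zara: 240·3 + 188·3 + 297·4 + 151·1 + 299·2 = 3221
Noah: 240·1 + 188·4 + 297·0 + 151·4 + 299·4 = 2792
Ingrid: 240·0 + 188·0 + 297·3 + 151·2 + 299·1 = 1492
Amara: 240·2 + 188·2 + 297·1 + 151·3 + 299·0 = 1606
Zara has the highest Borda score (3221).

Zara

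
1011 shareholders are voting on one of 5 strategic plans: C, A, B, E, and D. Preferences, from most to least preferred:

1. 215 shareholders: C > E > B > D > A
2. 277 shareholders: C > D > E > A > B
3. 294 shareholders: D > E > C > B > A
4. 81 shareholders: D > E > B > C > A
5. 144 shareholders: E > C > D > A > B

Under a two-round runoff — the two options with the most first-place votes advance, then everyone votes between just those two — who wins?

C

Round 1 first-place votes: C 492, A 0, B 0, E 144, D 375.
C and D advance.
Runoff: C is preferred to D by 636 voters; D by 375.
C wins the runoff.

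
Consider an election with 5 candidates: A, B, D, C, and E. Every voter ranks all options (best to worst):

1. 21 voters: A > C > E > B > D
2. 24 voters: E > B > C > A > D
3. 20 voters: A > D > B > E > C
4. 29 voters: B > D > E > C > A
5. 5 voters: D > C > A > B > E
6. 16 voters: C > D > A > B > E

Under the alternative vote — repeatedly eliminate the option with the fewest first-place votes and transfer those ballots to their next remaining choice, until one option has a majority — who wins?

Round 1: A 41, B 29, D 5, C 16, E 24. Eliminate D.
Round 2: A 41, B 29, C 21, E 24. Eliminate C.
Round 3: A 62, B 29, E 24. A has a majority.

A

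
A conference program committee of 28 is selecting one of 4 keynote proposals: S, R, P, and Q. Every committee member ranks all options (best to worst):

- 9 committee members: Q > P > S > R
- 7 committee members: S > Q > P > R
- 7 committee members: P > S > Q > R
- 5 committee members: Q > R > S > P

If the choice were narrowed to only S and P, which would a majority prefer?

Voters preferring S to P: 12; preferring P to S: 16.
P wins the head-to-head.

P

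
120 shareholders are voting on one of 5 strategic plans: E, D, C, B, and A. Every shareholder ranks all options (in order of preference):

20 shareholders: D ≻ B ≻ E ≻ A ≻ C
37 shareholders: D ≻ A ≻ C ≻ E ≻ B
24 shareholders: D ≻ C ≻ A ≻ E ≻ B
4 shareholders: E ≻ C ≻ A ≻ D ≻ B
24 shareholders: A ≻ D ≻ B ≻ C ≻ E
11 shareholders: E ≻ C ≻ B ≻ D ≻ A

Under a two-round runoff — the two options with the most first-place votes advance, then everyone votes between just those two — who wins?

Round 1 first-place votes: E 15, D 81, C 0, B 0, A 24.
D and A advance.
Runoff: D is preferred to A by 92 voters; A by 28.
D wins the runoff.

D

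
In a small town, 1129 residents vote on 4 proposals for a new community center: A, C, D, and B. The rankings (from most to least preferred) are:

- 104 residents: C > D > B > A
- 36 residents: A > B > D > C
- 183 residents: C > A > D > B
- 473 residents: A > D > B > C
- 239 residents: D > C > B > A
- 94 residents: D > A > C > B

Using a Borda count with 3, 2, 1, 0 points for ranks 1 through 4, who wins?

A: 104·0 + 36·3 + 183·2 + 473·3 + 239·0 + 94·2 = 2081
C: 104·3 + 36·0 + 183·3 + 473·0 + 239·2 + 94·1 = 1433
D: 104·2 + 36·1 + 183·1 + 473·2 + 239·3 + 94·3 = 2372
B: 104·1 + 36·2 + 183·0 + 473·1 + 239·1 + 94·0 = 888
D has the highest Borda score (2372).

D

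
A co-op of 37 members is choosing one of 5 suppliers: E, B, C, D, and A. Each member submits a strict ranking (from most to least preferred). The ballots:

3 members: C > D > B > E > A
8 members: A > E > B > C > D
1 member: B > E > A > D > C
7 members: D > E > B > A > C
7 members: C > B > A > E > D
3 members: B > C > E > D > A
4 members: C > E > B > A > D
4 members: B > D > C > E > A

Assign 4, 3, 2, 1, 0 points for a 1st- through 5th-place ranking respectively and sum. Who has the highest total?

E: 3·1 + 8·3 + 1·3 + 7·3 + 7·1 + 3·2 + 4·3 + 4·1 = 80
B: 3·2 + 8·2 + 1·4 + 7·2 + 7·3 + 3·4 + 4·2 + 4·4 = 97
C: 3·4 + 8·1 + 1·0 + 7·0 + 7·4 + 3·3 + 4·4 + 4·2 = 81
D: 3·3 + 8·0 + 1·1 + 7·4 + 7·0 + 3·1 + 4·0 + 4·3 = 53
A: 3·0 + 8·4 + 1·2 + 7·1 + 7·2 + 3·0 + 4·1 + 4·0 = 59
B has the highest Borda score (97).

B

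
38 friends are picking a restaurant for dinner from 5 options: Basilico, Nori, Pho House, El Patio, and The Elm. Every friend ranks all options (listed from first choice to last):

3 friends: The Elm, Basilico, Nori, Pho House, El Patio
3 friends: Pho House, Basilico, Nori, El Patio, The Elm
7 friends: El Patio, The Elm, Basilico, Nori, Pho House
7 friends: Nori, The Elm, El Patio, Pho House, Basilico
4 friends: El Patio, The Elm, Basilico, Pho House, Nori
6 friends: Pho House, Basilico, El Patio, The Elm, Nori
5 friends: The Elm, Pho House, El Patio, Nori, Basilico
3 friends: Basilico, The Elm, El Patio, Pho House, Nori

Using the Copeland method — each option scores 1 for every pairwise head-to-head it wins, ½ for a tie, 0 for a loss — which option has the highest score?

El Patio

Basilico: beats Nori; loses to Pho House, El Patio, and The Elm → score 1.
Nori: loses to Basilico, Pho House, El Patio, and The Elm → score 0.
Pho House: beats Basilico and Nori; loses to El Patio and The Elm → score 2.
El Patio: beats Basilico, Nori, Pho House, and The Elm → score 4.
The Elm: beats Basilico, Nori, and Pho House; loses to El Patio → score 3.
El Patio has the best pairwise record.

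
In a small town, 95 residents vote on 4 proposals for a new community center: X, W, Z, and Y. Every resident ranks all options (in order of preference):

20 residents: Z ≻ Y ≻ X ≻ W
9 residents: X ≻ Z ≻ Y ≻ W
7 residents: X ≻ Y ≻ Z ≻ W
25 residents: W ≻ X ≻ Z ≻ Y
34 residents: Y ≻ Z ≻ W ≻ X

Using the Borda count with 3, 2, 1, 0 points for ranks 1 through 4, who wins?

X: 20·1 + 9·3 + 7·3 + 25·2 + 34·0 = 118
W: 20·0 + 9·0 + 7·0 + 25·3 + 34·1 = 109
Z: 20·3 + 9·2 + 7·1 + 25·1 + 34·2 = 178
Y: 20·2 + 9·1 + 7·2 + 25·0 + 34·3 = 165
Z has the highest Borda score (178).

Z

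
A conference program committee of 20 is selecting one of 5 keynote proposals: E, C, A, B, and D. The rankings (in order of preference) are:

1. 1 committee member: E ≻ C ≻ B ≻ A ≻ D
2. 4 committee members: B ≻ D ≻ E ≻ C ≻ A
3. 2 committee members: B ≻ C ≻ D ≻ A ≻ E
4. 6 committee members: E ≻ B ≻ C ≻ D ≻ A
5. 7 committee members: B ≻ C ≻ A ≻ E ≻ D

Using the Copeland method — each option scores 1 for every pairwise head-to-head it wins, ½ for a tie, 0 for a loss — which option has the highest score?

E: beats C, A, and D; loses to B → score 3.
C: beats A and D; loses to E and B → score 2.
A: loses to E, C, B, and D → score 0.
B: beats E, C, A, and D → score 4.
D: beats A; loses to E, C, and B → score 1.
B has the best pairwise record.

B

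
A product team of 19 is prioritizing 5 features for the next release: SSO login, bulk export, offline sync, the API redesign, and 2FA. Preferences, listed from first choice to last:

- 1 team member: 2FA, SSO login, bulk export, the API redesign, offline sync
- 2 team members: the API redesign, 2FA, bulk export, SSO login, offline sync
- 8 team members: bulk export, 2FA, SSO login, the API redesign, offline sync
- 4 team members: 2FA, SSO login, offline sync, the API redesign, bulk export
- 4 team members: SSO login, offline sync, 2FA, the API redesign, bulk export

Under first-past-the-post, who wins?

bulk export

First-place votes: SSO login 4, bulk export 8, offline sync 0, the API redesign 2, 2FA 5.
bulk export has the most first-place votes.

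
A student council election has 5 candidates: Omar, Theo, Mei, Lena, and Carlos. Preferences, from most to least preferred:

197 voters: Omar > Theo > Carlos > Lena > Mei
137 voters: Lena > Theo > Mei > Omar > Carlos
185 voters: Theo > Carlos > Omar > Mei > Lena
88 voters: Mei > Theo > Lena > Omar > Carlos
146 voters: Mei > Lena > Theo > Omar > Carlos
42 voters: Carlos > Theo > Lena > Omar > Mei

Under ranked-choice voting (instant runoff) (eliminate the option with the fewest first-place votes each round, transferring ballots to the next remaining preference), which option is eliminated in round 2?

Round 1: Omar 197, Theo 185, Mei 234, Lena 137, Carlos 42. Eliminate Carlos.
Round 2: Omar 197, Theo 227, Mei 234, Lena 137. Eliminate Lena.

Lena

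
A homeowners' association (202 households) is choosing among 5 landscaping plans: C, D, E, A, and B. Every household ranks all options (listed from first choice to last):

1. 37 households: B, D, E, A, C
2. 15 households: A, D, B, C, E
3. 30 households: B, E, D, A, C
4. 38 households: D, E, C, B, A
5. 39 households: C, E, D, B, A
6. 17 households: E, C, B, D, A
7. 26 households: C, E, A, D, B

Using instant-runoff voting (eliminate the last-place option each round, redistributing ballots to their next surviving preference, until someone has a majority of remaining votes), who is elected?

C

Round 1: C 65, D 38, E 17, A 15, B 67. Eliminate A.
Round 2: C 65, D 53, E 17, B 67. Eliminate E.
Round 3: C 82, D 53, B 67. Eliminate D.
Round 4: C 120, B 82. C has a majority.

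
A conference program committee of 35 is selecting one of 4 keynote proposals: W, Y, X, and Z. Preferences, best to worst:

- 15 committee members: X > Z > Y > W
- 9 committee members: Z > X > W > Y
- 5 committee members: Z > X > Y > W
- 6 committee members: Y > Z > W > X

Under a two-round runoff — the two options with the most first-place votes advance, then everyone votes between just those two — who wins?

Round 1 first-place votes: W 0, Y 6, X 15, Z 14.
X and Z advance.
Runoff: X is preferred to Z by 15 voters; Z by 20.
Z wins the runoff.

Z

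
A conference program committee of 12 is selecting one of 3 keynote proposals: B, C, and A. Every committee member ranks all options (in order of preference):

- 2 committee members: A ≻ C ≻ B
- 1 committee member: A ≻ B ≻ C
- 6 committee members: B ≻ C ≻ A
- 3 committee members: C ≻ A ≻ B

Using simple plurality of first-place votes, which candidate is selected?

B

First-place votes: B 6, C 3, A 3.
B has the most first-place votes.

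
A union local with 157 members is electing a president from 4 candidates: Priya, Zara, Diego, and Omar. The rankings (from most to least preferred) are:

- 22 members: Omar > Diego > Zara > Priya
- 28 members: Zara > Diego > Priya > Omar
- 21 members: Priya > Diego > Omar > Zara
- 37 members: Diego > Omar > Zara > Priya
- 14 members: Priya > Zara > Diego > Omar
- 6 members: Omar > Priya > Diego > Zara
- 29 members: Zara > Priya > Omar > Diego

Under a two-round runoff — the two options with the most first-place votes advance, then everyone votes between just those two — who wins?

Diego

Round 1 first-place votes: Priya 35, Zara 57, Diego 37, Omar 28.
Zara and Diego advance.
Runoff: Zara is preferred to Diego by 71 voters; Diego by 86.
Diego wins the runoff.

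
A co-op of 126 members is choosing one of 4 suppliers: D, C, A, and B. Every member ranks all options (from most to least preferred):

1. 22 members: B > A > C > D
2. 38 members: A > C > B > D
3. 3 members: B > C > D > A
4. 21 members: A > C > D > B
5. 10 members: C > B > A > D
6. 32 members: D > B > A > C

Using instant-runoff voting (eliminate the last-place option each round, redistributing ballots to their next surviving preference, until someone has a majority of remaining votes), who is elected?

B

Round 1: D 32, C 10, A 59, B 25. Eliminate C.
Round 2: D 32, A 59, B 35. Eliminate D.
Round 3: A 59, B 67. B has a majority.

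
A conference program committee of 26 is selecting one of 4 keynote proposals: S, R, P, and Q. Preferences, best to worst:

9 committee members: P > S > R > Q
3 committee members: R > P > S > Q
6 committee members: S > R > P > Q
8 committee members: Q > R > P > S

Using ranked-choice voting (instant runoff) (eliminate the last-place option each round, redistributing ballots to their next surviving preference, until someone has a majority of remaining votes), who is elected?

P

Round 1: S 6, R 3, P 9, Q 8. Eliminate R.
Round 2: S 6, P 12, Q 8. Eliminate S.
Round 3: P 18, Q 8. P has a majority.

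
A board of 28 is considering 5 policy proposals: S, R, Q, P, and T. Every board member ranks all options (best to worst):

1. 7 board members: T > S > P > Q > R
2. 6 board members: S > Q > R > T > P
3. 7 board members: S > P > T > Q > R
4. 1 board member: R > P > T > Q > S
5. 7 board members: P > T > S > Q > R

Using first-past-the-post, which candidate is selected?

S

First-place votes: S 13, R 1, Q 0, P 7, T 7.
S has the most first-place votes.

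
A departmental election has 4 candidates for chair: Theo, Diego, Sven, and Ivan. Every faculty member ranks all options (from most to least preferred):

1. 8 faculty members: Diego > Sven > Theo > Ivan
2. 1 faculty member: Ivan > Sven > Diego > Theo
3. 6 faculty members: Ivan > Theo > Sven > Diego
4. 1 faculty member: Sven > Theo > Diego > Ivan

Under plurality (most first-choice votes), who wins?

First-place votes: Theo 0, Diego 8, Sven 1, Ivan 7.
Diego has the most first-place votes.

Diego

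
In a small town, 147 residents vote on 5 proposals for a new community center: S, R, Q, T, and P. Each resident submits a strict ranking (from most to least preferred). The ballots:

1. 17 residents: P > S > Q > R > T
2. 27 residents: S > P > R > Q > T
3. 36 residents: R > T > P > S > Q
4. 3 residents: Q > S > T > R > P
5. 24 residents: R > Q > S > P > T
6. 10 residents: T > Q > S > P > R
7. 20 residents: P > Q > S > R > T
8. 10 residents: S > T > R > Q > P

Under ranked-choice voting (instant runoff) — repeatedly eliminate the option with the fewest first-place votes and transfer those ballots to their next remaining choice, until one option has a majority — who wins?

S

Round 1: S 37, R 60, Q 3, T 10, P 37. Eliminate Q.
Round 2: S 40, R 60, T 10, P 37. Eliminate T.
Round 3: S 50, R 60, P 37. Eliminate P.
Round 4: S 87, R 60. S has a majority.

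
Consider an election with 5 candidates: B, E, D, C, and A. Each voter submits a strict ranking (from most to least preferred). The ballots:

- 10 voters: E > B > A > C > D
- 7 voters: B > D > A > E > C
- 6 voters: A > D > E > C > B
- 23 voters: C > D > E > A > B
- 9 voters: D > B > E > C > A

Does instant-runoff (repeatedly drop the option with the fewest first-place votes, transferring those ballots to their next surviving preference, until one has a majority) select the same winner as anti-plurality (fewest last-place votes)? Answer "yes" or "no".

no

Instant-runoff — R1 B 7, E 10, D 9, C 23, A 6 (A out); R2 B 7, E 10, D 15, C 23 (B out); R3 E 10, D 22, C 23 (E out); R4 D 22, C 33 (C winner). Winner: C.
Anti-plurality — last-place votes: B 29, E 0, D 10, C 7, A 9. Winner: E.
The two methods disagree.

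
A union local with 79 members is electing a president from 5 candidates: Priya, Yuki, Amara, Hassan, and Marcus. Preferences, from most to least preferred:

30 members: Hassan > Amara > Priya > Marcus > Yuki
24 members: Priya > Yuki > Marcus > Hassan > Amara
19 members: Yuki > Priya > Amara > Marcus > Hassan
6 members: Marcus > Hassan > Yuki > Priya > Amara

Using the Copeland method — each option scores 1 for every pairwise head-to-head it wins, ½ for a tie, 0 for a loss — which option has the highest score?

Priya: beats Yuki, Amara, Hassan, and Marcus → score 4.
Yuki: beats Amara, Hassan, and Marcus; loses to Priya → score 3.
Amara: beats Marcus; loses to Priya, Yuki, and Hassan → score 1.
Hassan: beats Amara; loses to Priya, Yuki, and Marcus → score 1.
Marcus: beats Hassan; loses to Priya, Yuki, and Amara → score 1.
Priya has the best pairwise record.

Priya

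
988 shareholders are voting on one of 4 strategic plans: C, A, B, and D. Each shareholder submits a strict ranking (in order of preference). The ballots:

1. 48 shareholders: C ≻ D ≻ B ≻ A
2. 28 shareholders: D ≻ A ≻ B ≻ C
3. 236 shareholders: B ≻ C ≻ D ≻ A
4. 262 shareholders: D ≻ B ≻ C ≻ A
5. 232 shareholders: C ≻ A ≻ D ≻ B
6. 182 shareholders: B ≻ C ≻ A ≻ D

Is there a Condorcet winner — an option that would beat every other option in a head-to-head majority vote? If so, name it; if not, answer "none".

none

Checking pairwise contests:
B beats C 708–280.
C beats A 960–28.
D beats B 570–418.
C beats D 698–290.
Every option loses at least one head-to-head, so there is no Condorcet winner.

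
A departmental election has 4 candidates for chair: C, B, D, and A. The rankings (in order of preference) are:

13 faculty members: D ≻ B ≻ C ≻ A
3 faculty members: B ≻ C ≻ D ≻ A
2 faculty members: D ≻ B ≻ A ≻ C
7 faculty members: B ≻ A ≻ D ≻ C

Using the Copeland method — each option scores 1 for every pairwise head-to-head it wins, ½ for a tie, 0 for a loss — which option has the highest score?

D

C: beats A; loses to B and D → score 1.
B: beats C and A; loses to D → score 2.
D: beats C, B, and A → score 3.
A: loses to C, B, and D → score 0.
D has the best pairwise record.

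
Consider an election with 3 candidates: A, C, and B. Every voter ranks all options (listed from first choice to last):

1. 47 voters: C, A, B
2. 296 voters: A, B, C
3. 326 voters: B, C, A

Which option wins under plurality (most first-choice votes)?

First-place votes: A 296, C 47, B 326.
B has the most first-place votes.

B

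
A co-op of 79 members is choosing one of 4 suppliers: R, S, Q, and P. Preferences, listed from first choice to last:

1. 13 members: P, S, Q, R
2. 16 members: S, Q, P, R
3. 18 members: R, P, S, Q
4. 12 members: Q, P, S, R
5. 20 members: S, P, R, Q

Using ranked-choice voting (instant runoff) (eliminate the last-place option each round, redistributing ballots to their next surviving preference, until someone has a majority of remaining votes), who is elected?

Round 1: R 18, S 36, Q 12, P 13. Eliminate Q.
Round 2: R 18, S 36, P 25. Eliminate R.
Round 3: S 36, P 43. P has a majority.

P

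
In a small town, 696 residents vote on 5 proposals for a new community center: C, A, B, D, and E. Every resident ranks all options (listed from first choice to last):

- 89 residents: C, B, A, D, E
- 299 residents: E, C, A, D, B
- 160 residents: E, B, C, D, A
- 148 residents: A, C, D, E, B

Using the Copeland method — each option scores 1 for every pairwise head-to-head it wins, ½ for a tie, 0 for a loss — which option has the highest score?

C: beats A, B, and D; loses to E → score 3.
A: beats B and D; loses to C and E → score 2.
B: loses to C, A, D, and E → score 0.
D: beats B; loses to C, A, and E → score 1.
E: beats C, A, B, and D → score 4.
E has the best pairwise record.

E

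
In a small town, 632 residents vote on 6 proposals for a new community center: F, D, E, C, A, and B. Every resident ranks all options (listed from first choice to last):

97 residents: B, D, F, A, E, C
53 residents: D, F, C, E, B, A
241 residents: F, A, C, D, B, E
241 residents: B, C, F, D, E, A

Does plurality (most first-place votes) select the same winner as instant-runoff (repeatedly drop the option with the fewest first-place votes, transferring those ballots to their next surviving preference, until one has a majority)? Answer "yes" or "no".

Plurality — first-place votes: F 241, D 53, E 0, C 0, A 0, B 338. Winner: B.
Instant-runoff — R1 F 241, D 53, E 0, C 0, A 0, B 338 (B winner). Winner: B.
The two methods agree.

yes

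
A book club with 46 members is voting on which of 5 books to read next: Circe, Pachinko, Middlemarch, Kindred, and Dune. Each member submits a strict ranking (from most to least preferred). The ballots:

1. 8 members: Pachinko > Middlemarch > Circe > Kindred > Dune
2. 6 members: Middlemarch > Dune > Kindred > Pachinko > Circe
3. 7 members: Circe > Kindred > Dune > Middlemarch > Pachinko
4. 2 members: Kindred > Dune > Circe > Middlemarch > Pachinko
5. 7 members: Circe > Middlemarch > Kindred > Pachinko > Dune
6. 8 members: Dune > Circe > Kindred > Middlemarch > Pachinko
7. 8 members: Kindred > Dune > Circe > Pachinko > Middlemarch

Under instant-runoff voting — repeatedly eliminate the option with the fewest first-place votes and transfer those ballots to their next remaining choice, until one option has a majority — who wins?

Dune

Round 1: Circe 14, Pachinko 8, Middlemarch 6, Kindred 10, Dune 8. Eliminate Middlemarch.
Round 2: Circe 14, Pachinko 8, Kindred 10, Dune 14. Eliminate Pachinko.
Round 3: Circe 22, Kindred 10, Dune 14. Eliminate Kindred.
Round 4: Circe 22, Dune 24. Dune has a majority.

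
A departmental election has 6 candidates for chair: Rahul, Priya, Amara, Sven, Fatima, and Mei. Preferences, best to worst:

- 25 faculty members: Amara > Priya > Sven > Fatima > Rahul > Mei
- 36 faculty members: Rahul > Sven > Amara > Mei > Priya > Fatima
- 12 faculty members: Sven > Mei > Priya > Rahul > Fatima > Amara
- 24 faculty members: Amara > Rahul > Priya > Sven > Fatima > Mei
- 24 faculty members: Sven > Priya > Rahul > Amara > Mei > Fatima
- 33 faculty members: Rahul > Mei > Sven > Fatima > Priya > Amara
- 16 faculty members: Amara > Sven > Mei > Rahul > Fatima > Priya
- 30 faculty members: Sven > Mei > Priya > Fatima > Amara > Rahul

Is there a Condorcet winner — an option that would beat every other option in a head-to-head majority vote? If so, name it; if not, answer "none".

Sven vs Rahul: 107–93 for Sven.
Sven vs Priya: 151–49 for Sven.
Sven vs Amara: 135–65 for Sven.
Sven vs Fatima: 200–0 for Sven.
Sven vs Mei: 167–33 for Sven.
Sven beats every other option head-to-head.

Sven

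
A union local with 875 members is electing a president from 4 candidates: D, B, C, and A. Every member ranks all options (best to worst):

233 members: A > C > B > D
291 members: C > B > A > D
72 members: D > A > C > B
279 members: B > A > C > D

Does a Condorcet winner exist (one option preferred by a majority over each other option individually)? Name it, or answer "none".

Checking pairwise contests:
B beats D 803–72.
C beats B 596–279.
A beats C 584–291.
B beats A 570–305.
Every option loses at least one head-to-head, so there is no Condorcet winner.

none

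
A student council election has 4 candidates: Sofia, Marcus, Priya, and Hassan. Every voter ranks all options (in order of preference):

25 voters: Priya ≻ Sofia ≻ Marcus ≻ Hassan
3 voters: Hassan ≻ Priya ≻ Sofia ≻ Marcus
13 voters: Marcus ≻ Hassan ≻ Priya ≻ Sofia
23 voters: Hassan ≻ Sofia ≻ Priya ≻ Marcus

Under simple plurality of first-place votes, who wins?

Hassan

First-place votes: Sofia 0, Marcus 13, Priya 25, Hassan 26.
Hassan has the most first-place votes.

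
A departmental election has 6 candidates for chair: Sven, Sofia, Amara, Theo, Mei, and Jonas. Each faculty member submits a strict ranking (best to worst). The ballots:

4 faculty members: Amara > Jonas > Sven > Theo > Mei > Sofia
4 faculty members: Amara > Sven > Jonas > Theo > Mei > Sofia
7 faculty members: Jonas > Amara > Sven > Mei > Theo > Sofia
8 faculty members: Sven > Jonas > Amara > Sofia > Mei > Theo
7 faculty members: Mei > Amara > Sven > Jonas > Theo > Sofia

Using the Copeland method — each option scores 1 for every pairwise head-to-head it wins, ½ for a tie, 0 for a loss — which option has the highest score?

Amara

Sven: beats Sofia, Theo, Mei, and Jonas; loses to Amara → score 4.
Sofia: loses to Sven, Amara, Theo, Mei, and Jonas → score 0.
Amara: beats Sven, Sofia, Theo, and Mei; ties Jonas → score 4.5.
Theo: beats Sofia; loses to Sven, Amara, Mei, and Jonas → score 1.
Mei: beats Sofia and Theo; loses to Sven, Amara, and Jonas → score 2.
Jonas: beats Sofia, Theo, and Mei; ties Amara; loses to Sven → score 3.5.
Amara has the best pairwise record.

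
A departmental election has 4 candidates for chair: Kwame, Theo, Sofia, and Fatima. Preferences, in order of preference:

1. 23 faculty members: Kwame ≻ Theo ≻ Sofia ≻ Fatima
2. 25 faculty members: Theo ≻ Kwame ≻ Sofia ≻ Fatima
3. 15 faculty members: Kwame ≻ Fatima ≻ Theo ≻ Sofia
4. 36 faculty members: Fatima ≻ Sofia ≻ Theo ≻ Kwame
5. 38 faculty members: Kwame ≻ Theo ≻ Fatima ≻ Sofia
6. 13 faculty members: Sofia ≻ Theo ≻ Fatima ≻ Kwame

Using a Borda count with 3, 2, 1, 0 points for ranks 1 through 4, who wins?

Kwame: 23·3 + 25·2 + 15·3 + 36·0 + 38·3 + 13·0 = 278
Theo: 23·2 + 25·3 + 15·1 + 36·1 + 38·2 + 13·2 = 274
Sofia: 23·1 + 25·1 + 15·0 + 36·2 + 38·0 + 13·3 = 159
Fatima: 23·0 + 25·0 + 15·2 + 36·3 + 38·1 + 13·1 = 189
Kwame has the highest Borda score (278).

Kwame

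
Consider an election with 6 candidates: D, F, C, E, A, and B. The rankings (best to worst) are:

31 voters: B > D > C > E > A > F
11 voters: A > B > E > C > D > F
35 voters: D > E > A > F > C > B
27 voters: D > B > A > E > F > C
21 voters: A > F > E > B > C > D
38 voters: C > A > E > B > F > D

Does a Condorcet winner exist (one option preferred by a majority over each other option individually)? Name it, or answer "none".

none

Checking pairwise contests:
B beats D 101–62.
D beats F 104–59.
D beats C 93–70.
D beats E 93–70.
D beats A 93–70.
E beats B 94–69.
Every option loses at least one head-to-head, so there is no Condorcet winner.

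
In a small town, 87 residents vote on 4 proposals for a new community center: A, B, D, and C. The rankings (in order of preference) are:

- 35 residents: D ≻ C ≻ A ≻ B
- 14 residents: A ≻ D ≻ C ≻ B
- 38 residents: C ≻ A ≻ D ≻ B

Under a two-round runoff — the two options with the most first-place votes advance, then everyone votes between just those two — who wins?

D

Round 1 first-place votes: A 14, B 0, D 35, C 38.
C and D advance.
Runoff: C is preferred to D by 38 voters; D by 49.
D wins the runoff.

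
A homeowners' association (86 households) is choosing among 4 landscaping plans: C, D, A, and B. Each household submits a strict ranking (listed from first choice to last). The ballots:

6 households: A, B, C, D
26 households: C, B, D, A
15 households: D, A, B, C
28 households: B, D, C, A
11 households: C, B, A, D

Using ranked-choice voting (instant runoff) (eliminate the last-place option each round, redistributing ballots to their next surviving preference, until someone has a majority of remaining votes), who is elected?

Round 1: C 37, D 15, A 6, B 28. Eliminate A.
Round 2: C 37, D 15, B 34. Eliminate D.
Round 3: C 37, B 49. B has a majority.

B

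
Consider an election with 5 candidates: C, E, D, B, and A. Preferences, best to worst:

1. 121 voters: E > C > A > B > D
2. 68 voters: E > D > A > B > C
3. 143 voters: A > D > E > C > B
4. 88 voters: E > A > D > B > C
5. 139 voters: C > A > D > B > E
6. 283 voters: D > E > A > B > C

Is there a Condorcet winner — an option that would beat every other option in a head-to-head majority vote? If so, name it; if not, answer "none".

none

Checking pairwise contests:
E beats C 703–139.
D beats E 565–277.
A beats D 491–351.
E beats B 703–139.
E beats A 560–282.
Every option loses at least one head-to-head, so there is no Condorcet winner.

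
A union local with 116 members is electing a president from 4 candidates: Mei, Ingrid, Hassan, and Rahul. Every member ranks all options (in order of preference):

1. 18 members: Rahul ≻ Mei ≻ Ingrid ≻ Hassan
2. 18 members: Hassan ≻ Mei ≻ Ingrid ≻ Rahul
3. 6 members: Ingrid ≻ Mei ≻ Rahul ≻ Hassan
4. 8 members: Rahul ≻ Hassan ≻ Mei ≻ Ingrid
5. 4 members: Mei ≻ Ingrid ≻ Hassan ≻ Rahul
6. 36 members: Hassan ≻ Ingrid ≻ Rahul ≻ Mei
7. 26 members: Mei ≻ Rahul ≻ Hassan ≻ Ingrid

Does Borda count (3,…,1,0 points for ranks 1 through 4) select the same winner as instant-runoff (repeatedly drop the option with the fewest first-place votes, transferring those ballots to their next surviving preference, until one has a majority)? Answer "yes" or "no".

Borda — scores: Mei 182, Ingrid 134, Hassan 208, Rahul 172. Winner: Hassan.
Instant-runoff — R1 Mei 30, Ingrid 6, Hassan 54, Rahul 26 (Ingrid out); R2 Mei 36, Hassan 54, Rahul 26 (Rahul out); R3 Mei 54, Hassan 62 (Hassan winner). Winner: Hassan.
The two methods agree.

yes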